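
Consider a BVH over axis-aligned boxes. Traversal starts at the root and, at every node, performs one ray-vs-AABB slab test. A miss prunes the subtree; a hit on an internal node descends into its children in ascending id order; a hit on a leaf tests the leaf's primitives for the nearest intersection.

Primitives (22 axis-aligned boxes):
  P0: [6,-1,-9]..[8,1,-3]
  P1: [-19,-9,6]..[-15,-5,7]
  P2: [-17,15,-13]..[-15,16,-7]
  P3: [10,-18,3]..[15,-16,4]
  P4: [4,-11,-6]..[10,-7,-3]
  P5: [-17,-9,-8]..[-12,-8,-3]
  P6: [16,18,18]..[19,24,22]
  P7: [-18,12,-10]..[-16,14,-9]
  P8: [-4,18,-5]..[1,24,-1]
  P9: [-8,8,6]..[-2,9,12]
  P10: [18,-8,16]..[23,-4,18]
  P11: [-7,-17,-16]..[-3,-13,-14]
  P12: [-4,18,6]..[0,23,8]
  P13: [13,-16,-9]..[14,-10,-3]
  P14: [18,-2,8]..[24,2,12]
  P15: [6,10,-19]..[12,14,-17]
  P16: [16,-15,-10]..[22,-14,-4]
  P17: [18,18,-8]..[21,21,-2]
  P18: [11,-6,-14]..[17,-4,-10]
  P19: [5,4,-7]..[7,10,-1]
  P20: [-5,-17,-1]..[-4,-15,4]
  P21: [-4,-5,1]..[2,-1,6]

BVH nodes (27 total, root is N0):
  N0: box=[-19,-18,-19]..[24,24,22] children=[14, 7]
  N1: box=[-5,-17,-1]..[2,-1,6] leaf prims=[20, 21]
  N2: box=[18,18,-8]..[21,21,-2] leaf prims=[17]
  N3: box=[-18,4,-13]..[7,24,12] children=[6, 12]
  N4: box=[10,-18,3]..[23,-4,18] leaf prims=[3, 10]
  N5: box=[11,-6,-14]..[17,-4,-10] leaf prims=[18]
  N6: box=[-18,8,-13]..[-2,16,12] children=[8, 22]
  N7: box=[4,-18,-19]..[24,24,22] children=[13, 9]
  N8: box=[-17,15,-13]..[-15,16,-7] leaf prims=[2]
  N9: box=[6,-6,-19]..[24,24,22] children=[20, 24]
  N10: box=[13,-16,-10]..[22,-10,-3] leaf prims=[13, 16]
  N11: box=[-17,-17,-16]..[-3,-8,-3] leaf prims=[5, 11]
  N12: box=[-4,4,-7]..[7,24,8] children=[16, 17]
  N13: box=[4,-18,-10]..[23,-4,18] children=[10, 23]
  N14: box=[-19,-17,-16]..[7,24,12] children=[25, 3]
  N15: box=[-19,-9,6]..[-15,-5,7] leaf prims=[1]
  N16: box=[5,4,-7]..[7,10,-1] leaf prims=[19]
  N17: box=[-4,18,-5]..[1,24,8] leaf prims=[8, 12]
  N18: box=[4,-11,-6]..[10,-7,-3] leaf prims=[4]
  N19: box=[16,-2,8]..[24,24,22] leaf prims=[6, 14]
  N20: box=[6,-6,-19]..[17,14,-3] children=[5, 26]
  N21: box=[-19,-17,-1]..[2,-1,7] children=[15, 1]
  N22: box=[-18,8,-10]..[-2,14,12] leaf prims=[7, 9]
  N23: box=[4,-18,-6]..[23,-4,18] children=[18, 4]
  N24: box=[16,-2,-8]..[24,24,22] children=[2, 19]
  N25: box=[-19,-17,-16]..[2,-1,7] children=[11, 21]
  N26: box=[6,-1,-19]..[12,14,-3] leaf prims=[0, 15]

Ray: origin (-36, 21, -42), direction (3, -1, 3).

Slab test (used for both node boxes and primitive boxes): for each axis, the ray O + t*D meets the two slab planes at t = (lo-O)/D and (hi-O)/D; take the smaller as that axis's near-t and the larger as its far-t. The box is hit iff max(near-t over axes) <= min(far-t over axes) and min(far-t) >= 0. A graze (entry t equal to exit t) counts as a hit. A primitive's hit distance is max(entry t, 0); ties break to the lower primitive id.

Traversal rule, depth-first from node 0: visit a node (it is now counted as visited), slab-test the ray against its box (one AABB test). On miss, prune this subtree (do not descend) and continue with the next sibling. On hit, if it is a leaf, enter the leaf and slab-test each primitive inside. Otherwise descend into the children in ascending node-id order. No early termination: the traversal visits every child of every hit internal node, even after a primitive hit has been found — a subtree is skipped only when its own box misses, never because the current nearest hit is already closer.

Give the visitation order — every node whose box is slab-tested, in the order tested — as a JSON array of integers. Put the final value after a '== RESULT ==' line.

Trace the traversal:
N0 x:[17/3,20] y:[-3,39] z:[23/3,64/3] -> hit [23/3,20], descend [7, 14]
  N7 x:[40/3,20] y:[-3,39] z:[23/3,64/3] -> hit [40/3,20], descend [9, 13]
    N9 x:[14,20] y:[-3,27] z:[23/3,64/3] -> hit [14,20], descend [20, 24]
      N20 x:[14,53/3] y:[7,27] z:[23/3,13] -> miss, prune
      N24 x:[52/3,20] y:[-3,23] z:[34/3,64/3] -> hit [52/3,20], descend [2, 19]
        N2 x:[18,19] y:[0,3] z:[34/3,40/3] -> miss, prune
        N19 x:[52/3,20] y:[-3,23] z:[50/3,64/3] -> hit [52/3,20] leaf, test {P6(miss), P14(miss)}
    N13 x:[40/3,59/3] y:[25,39] z:[32/3,20] -> miss, prune
  N14 x:[17/3,43/3] y:[-3,38] z:[26/3,18] -> hit [26/3,43/3], descend [3, 25]
    N3 x:[6,43/3] y:[-3,17] z:[29/3,18] -> hit [29/3,43/3], descend [6, 12]
      N6 x:[6,34/3] y:[5,13] z:[29/3,18] -> hit [29/3,34/3], descend [8, 22]
        N8 x:[19/3,7] y:[5,6] z:[29/3,35/3] -> miss, prune
        N22 x:[6,34/3] y:[7,13] z:[32/3,18] -> hit [32/3,34/3] leaf, test {P7(miss), P9(miss)}
      N12 x:[32/3,43/3] y:[-3,17] z:[35/3,50/3] -> hit [35/3,43/3], descend [16, 17]
        N16 x:[41/3,43/3] y:[11,17] z:[35/3,41/3] -> hit [41/3,41/3] leaf, test {P19@t=41/3}
        N17 x:[32/3,37/3] y:[-3,3] z:[37/3,50/3] -> miss, prune
    N25 x:[17/3,38/3] y:[22,38] z:[26/3,49/3] -> miss, prune

Visited [0, 7, 9, 20, 24, 2, 19, 13, 14, 3, 6, 8, 22, 12, 16, 17, 25]. Tests: 17 box, 3 leaf. Nearest: P19.

== RESULT ==
[0, 7, 9, 20, 24, 2, 19, 13, 14, 3, 6, 8, 22, 12, 16, 17, 25]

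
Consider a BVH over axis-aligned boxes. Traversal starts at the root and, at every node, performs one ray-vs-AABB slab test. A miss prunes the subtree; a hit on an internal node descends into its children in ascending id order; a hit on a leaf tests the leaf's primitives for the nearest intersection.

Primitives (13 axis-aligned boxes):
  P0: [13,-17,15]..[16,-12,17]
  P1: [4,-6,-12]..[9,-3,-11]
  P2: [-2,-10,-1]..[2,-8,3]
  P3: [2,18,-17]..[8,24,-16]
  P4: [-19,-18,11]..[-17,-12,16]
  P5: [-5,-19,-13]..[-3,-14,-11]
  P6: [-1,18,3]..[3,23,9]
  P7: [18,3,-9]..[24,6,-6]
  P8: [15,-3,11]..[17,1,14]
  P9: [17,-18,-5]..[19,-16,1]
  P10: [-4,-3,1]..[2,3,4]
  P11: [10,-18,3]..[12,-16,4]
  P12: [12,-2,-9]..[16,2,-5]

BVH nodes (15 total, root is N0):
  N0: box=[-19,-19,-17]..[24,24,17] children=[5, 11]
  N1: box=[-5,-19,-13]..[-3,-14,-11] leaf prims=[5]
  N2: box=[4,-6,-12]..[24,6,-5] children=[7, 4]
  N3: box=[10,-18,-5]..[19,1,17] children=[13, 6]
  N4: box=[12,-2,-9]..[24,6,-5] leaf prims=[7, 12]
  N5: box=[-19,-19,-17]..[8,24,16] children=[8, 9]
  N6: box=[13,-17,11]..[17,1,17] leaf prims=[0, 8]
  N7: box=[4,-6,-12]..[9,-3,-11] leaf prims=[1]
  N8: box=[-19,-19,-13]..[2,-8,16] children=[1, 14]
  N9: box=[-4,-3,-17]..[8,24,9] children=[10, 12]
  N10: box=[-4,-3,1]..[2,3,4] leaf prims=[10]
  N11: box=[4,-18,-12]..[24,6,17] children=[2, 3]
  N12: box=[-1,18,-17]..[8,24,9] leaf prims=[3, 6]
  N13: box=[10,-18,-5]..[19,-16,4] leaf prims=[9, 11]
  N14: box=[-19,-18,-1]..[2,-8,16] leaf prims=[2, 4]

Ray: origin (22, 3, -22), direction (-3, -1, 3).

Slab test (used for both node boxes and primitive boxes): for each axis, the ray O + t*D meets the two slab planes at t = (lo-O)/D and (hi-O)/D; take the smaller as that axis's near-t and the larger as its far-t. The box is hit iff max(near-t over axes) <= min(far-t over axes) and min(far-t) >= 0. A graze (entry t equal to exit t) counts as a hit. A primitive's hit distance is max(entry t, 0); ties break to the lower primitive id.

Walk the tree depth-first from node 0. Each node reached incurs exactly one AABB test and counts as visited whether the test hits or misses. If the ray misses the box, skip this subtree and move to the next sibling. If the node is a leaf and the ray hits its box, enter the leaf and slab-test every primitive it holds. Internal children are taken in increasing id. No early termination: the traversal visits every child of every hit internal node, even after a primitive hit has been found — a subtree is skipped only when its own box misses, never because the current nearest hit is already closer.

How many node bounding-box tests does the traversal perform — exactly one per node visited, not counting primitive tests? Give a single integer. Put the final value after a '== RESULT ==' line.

Trace the traversal:
N0 x:[-2/3,41/3] y:[-21,22] z:[5/3,13] -> hit [5/3,13], descend [5, 11]
  N5 x:[14/3,41/3] y:[-21,22] z:[5/3,38/3] -> hit [14/3,38/3], descend [8, 9]
    N8 x:[20/3,41/3] y:[11,22] z:[3,38/3] -> hit [11,38/3], descend [1, 14]
      N1 x:[25/3,9] y:[17,22] z:[3,11/3] -> miss, prune
      N14 x:[20/3,41/3] y:[11,21] z:[7,38/3] -> hit [11,38/3] leaf, test {P2(miss), P4(miss)}
    N9 x:[14/3,26/3] y:[-21,6] z:[5/3,31/3] -> hit [14/3,6], descend [10, 12]
      N10 x:[20/3,26/3] y:[0,6] z:[23/3,26/3] -> miss, prune
      N12 x:[14/3,23/3] y:[-21,-15] z:[5/3,31/3] -> miss, prune
  N11 x:[-2/3,6] y:[-3,21] z:[10/3,13] -> hit [10/3,6], descend [2, 3]
    N2 x:[-2/3,6] y:[-3,9] z:[10/3,17/3] -> hit [10/3,17/3], descend [4, 7]
      N4 x:[-2/3,10/3] y:[-3,5] z:[13/3,17/3] -> miss, prune
      N7 x:[13/3,6] y:[6,9] z:[10/3,11/3] -> miss, prune
    N3 x:[1,4] y:[2,21] z:[17/3,13] -> miss, prune

13 AABB tests over nodes [0, 5, 8, 1, 14, 9, 10, 12, 11, 2, 4, 7, 3]; 1 leaf entered; closest miss.

== RESULT ==
13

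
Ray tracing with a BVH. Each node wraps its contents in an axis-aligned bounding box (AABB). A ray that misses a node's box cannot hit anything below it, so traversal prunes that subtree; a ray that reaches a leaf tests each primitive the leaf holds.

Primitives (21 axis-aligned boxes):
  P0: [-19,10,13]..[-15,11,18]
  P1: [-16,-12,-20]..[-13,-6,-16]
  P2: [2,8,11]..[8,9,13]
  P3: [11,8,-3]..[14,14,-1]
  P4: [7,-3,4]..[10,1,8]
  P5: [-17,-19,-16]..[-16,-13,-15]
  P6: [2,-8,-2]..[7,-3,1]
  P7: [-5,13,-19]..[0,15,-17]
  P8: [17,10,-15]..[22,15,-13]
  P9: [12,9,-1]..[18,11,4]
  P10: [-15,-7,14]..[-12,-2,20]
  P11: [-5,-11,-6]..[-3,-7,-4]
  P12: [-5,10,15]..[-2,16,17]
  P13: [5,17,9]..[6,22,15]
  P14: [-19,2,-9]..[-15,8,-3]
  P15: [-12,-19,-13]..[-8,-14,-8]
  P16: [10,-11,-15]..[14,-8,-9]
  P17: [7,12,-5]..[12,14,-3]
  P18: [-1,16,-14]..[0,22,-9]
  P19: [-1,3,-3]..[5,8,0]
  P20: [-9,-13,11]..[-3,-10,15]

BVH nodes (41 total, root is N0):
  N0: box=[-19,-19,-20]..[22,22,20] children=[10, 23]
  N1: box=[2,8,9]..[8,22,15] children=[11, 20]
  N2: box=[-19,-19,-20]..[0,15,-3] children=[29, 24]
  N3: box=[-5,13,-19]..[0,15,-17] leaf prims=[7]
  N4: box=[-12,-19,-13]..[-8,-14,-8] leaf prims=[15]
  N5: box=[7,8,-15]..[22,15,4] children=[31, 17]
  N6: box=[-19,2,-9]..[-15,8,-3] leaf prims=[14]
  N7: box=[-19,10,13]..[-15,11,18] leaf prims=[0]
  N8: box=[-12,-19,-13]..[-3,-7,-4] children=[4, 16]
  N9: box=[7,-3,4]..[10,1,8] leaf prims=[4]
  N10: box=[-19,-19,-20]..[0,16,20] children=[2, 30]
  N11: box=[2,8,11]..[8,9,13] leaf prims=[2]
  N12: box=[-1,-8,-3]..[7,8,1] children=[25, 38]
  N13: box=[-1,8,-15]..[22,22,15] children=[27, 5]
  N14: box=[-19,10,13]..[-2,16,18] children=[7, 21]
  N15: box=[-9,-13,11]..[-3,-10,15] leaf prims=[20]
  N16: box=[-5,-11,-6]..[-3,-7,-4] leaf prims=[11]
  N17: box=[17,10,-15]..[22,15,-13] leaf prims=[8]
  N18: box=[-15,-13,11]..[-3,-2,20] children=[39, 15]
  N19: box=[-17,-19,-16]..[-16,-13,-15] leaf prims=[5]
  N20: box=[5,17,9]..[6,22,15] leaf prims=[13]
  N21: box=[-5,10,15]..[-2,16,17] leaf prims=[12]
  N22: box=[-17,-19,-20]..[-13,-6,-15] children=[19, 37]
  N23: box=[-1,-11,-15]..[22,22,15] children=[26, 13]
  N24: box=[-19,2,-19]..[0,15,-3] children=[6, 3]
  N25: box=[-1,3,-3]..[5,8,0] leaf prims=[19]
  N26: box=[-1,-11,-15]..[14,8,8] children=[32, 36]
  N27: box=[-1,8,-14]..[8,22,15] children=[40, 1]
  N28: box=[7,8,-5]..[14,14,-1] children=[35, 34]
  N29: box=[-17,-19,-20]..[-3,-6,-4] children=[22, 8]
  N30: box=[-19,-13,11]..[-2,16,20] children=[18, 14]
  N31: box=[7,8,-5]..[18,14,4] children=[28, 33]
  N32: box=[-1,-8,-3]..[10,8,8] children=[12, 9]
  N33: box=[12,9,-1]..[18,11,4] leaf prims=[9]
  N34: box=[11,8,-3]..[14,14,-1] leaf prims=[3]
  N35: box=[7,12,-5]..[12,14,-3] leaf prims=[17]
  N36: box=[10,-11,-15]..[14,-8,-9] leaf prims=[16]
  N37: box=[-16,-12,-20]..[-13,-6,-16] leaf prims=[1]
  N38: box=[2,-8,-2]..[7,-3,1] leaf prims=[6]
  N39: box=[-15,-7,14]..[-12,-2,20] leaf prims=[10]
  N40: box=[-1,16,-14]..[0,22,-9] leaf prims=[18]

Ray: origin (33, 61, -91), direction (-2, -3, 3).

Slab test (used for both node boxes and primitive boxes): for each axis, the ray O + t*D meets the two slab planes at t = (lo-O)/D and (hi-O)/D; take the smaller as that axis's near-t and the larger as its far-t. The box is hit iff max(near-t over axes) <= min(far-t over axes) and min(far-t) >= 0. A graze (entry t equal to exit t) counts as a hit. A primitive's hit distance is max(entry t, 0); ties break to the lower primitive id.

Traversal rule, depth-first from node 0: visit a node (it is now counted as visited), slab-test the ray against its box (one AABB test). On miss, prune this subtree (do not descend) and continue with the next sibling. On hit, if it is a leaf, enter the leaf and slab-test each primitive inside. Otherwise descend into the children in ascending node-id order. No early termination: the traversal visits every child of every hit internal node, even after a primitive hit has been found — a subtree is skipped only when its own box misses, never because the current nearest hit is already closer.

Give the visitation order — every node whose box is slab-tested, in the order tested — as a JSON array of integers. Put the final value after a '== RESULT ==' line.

Traverse from the root:
N0 x:[11/2,26] y:[13,80/3] z:[71/3,37] -> hit [71/3,26], descend [10, 23]
  N10 x:[33/2,26] y:[15,80/3] z:[71/3,37] -> hit [71/3,26], descend [2, 30]
    N2 x:[33/2,26] y:[46/3,80/3] z:[71/3,88/3] -> hit [71/3,26], descend [24, 29]
      N24 x:[33/2,26] y:[46/3,59/3] z:[24,88/3] -> miss, prune
      N29 x:[18,25] y:[67/3,80/3] z:[71/3,29] -> hit [71/3,25], descend [8, 22]
        N8 x:[18,45/2] y:[68/3,80/3] z:[26,29] -> miss, prune
        N22 x:[23,25] y:[67/3,80/3] z:[71/3,76/3] -> hit [71/3,25], descend [19, 37]
          N19 x:[49/2,25] y:[74/3,80/3] z:[25,76/3] -> hit [25,25] leaf, test {P5@t=25}
          N37 x:[23,49/2] y:[67/3,73/3] z:[71/3,25] -> hit [71/3,73/3] leaf, test {P1@t=71/3}
    N30 x:[35/2,26] y:[15,74/3] z:[34,37] -> miss, prune
  N23 x:[11/2,17] y:[13,24] z:[76/3,106/3] -> miss, prune

11 AABB tests over nodes [0, 10, 2, 24, 29, 8, 22, 19, 37, 30, 23]; 2 leaves entered; closest P1.

== RESULT ==
[0, 10, 2, 24, 29, 8, 22, 19, 37, 30, 23]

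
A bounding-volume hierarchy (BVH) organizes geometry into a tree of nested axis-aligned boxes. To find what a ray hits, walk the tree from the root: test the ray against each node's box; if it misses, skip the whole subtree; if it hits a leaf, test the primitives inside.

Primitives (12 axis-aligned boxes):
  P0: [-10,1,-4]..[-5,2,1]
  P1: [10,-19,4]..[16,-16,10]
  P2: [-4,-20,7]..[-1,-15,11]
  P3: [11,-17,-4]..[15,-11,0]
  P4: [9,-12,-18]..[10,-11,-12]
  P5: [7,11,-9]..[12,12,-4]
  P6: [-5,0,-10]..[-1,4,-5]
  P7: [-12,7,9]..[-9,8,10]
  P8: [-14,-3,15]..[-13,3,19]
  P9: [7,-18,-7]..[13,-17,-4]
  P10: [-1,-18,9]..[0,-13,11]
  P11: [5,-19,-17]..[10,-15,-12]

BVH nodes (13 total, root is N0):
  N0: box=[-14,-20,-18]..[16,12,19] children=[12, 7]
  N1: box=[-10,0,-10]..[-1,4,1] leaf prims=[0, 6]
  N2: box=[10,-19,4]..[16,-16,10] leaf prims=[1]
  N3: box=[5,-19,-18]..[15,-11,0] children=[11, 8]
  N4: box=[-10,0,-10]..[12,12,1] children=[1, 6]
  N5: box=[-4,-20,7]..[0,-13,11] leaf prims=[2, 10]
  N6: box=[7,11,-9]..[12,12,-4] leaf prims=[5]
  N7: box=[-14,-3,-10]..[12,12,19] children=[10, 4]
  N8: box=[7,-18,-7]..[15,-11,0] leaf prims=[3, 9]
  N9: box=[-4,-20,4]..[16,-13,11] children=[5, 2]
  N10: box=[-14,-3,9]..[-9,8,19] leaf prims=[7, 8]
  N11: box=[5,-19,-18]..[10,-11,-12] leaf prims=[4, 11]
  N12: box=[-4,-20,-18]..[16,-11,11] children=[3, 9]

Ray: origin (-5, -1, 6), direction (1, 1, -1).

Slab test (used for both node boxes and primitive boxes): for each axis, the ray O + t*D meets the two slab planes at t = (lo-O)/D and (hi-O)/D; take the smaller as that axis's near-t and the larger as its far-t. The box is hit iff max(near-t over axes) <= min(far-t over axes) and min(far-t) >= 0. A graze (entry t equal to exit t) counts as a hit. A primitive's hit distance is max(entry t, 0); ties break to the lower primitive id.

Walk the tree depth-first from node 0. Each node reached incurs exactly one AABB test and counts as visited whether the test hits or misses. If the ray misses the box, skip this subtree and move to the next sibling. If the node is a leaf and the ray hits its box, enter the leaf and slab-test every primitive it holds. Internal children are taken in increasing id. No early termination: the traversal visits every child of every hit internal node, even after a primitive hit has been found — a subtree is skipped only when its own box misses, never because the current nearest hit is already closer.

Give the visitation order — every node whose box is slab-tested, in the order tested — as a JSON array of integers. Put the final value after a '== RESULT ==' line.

Walk:
N0 x:[-9,21] y:[-19,13] z:[-13,24] -> hit [-9,13], descend [7, 12]
  N7 x:[-9,17] y:[-2,13] z:[-13,16] -> hit [-2,13], descend [4, 10]
    N4 x:[-5,17] y:[1,13] z:[5,16] -> hit [5,13], descend [1, 6]
      N1 x:[-5,4] y:[1,5] z:[5,16] -> miss, prune
      N6 x:[12,17] y:[12,13] z:[10,15] -> hit [12,13] leaf, test {P5@t=12}
    N10 x:[-9,-4] y:[-2,9] z:[-13,-3] -> miss, prune
  N12 x:[1,21] y:[-19,-10] z:[-5,24] -> miss, prune

7 AABB tests over nodes [0, 7, 4, 1, 6, 10, 12]; 1 leaf entered; closest P5.

== RESULT ==
[0, 7, 4, 1, 6, 10, 12]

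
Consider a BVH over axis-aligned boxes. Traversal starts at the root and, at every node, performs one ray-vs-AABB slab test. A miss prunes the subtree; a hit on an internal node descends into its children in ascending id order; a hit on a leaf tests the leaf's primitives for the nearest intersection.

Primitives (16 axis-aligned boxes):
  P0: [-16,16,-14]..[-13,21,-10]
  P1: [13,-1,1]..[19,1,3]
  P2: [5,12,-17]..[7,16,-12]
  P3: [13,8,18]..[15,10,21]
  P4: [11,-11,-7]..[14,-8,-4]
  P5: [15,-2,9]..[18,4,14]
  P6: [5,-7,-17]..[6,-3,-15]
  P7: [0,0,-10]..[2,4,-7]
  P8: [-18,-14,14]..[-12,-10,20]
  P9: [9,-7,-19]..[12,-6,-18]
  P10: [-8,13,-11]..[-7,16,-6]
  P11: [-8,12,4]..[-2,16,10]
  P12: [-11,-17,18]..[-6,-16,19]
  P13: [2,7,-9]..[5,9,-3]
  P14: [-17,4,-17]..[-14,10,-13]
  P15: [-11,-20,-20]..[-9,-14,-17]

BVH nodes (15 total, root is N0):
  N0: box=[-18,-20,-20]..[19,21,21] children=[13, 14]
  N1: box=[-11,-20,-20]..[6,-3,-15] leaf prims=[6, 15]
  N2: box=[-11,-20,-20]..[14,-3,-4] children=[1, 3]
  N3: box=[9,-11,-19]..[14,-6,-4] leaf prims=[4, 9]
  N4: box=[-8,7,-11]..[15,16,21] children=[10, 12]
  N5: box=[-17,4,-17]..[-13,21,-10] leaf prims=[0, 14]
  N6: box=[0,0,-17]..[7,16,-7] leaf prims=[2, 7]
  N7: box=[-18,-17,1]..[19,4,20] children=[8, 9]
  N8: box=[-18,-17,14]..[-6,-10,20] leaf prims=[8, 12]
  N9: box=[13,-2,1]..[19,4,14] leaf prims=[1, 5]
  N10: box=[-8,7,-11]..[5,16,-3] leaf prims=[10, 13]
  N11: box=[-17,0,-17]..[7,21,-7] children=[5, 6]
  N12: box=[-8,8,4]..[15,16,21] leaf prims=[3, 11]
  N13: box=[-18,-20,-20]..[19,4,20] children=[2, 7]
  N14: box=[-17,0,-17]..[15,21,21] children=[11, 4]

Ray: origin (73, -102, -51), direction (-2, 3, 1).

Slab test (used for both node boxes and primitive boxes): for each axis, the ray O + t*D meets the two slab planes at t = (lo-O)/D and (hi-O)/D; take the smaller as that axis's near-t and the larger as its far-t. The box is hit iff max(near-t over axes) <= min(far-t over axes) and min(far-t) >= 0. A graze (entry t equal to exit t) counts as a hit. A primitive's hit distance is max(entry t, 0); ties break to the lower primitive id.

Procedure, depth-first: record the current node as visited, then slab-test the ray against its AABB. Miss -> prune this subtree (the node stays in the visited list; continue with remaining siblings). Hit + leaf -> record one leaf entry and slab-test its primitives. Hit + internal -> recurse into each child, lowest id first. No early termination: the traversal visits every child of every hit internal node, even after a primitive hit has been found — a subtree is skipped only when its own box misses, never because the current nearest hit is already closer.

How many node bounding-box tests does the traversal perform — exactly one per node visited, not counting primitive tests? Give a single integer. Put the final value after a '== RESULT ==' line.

Traverse from the root:
N0 x:[27,91/2] y:[82/3,41] z:[31,72] -> hit [31,41], descend [13, 14]
  N13 x:[27,91/2] y:[82/3,106/3] z:[31,71] -> hit [31,106/3], descend [2, 7]
    N2 x:[59/2,42] y:[82/3,33] z:[31,47] -> hit [31,33], descend [1, 3]
      N1 x:[67/2,42] y:[82/3,33] z:[31,36] -> miss, prune
      N3 x:[59/2,32] y:[91/3,32] z:[32,47] -> hit [32,32] leaf, test {P4(miss), P9@t=32}
    N7 x:[27,91/2] y:[85/3,106/3] z:[52,71] -> miss, prune
  N14 x:[29,45] y:[34,41] z:[34,72] -> hit [34,41], descend [4, 11]
    N4 x:[29,81/2] y:[109/3,118/3] z:[40,72] -> miss, prune
    N11 x:[33,45] y:[34,41] z:[34,44] -> hit [34,41], descend [5, 6]
      N5 x:[43,45] y:[106/3,41] z:[34,41] -> miss, prune
      N6 x:[33,73/2] y:[34,118/3] z:[34,44] -> hit [34,73/2] leaf, test {P2(miss), P7(miss)}

Visited [0, 13, 2, 1, 3, 7, 14, 4, 11, 5, 6]. Tests: 11 box, 2 leaf. Nearest: P9.

== RESULT ==
11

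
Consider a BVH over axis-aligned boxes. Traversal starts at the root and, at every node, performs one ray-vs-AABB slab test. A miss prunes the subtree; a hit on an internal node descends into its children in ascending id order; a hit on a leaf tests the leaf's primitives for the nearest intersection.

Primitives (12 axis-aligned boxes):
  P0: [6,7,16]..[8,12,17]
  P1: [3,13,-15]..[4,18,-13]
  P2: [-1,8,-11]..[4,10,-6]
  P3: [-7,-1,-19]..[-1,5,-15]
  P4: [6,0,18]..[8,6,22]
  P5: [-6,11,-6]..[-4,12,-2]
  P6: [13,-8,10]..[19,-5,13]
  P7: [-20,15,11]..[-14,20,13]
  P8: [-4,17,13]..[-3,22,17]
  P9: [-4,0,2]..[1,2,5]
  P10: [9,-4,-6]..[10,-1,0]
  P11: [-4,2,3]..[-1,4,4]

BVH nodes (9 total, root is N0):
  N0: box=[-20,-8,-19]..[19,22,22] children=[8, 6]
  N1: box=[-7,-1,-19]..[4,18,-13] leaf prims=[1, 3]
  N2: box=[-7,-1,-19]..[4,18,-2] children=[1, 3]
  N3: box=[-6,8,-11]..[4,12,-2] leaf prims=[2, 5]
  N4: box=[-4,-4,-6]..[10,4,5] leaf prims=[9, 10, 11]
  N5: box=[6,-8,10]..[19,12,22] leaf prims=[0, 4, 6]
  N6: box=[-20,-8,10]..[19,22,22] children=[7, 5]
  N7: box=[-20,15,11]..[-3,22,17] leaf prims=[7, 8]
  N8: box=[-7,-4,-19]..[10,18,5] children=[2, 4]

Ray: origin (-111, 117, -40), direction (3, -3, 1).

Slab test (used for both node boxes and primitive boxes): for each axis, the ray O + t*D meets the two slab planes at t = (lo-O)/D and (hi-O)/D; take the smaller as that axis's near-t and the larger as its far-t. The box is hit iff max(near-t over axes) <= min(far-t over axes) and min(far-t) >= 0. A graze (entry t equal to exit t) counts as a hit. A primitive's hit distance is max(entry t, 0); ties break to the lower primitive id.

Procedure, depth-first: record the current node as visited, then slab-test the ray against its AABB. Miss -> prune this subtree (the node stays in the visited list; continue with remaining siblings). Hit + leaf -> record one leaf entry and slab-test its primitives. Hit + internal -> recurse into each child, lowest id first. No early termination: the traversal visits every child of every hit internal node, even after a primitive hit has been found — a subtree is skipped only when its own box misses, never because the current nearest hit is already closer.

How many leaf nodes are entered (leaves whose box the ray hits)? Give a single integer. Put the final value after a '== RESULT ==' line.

Traverse from the root:
N0 x:[91/3,130/3] y:[95/3,125/3] z:[21,62] -> hit [95/3,125/3], descend [6, 8]
  N6 x:[91/3,130/3] y:[95/3,125/3] z:[50,62] -> miss, prune
  N8 x:[104/3,121/3] y:[33,121/3] z:[21,45] -> hit [104/3,121/3], descend [2, 4]
    N2 x:[104/3,115/3] y:[33,118/3] z:[21,38] -> hit [104/3,38], descend [1, 3]
      N1 x:[104/3,115/3] y:[33,118/3] z:[21,27] -> miss, prune
      N3 x:[35,115/3] y:[35,109/3] z:[29,38] -> hit [35,109/3] leaf, test {P2(miss), P5@t=35}
    N4 x:[107/3,121/3] y:[113/3,121/3] z:[34,45] -> hit [113/3,121/3] leaf, test {P9(miss), P10@t=40, P11(miss)}

order=[0, 6, 8, 2, 1, 3, 4]  |boxes|=7  |leaves|=2  hit=P5

== RESULT ==
2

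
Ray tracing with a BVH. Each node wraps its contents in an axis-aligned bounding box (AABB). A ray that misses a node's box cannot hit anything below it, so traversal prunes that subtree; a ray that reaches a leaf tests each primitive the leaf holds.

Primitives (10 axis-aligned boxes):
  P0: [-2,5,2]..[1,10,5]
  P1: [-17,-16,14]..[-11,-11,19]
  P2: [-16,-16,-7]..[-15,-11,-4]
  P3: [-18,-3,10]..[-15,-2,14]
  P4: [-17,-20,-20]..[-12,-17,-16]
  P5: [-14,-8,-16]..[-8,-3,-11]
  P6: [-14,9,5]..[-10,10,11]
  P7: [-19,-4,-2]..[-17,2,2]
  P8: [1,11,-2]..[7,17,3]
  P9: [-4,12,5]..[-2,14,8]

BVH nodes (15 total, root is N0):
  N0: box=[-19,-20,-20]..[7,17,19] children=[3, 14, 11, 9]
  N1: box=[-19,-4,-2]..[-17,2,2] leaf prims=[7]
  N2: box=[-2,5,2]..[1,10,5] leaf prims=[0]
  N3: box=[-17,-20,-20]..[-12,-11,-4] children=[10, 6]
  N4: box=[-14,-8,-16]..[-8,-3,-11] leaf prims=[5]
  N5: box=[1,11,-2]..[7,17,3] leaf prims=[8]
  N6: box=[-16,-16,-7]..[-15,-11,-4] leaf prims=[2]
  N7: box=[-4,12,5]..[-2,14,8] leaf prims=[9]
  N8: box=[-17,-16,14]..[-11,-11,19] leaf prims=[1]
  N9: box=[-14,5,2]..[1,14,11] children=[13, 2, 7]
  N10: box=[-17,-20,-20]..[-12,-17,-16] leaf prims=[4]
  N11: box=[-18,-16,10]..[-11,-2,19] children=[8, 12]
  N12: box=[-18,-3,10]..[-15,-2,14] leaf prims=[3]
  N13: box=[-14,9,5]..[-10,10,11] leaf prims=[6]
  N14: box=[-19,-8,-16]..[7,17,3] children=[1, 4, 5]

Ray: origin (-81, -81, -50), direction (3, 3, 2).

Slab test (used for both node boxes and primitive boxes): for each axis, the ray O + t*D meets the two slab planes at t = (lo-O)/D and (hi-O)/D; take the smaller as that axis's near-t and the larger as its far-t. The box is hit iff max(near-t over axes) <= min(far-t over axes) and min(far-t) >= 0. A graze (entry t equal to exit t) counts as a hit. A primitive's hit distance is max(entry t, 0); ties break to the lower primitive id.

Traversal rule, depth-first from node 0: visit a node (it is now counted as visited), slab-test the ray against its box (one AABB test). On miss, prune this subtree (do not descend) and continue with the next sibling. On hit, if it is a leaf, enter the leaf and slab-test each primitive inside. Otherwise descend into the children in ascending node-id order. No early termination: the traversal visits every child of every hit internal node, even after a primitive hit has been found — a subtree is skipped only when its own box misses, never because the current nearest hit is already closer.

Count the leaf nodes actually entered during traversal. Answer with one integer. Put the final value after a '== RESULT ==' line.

Walk:
N0 x:[62/3,88/3] y:[61/3,98/3] z:[15,69/2] -> hit [62/3,88/3], descend [3, 9, 11, 14]
  N3 x:[64/3,23] y:[61/3,70/3] z:[15,23] -> hit [64/3,23], descend [6, 10]
    N6 x:[65/3,22] y:[65/3,70/3] z:[43/2,23] -> hit [65/3,22] leaf, test {P2@t=65/3}
    N10 x:[64/3,23] y:[61/3,64/3] z:[15,17] -> miss, prune
  N9 x:[67/3,82/3] y:[86/3,95/3] z:[26,61/2] -> miss, prune
  N11 x:[21,70/3] y:[65/3,79/3] z:[30,69/2] -> miss, prune
  N14 x:[62/3,88/3] y:[73/3,98/3] z:[17,53/2] -> hit [73/3,53/2], descend [1, 4, 5]
    N1 x:[62/3,64/3] y:[77/3,83/3] z:[24,26] -> miss, prune
    N4 x:[67/3,73/3] y:[73/3,26] z:[17,39/2] -> miss, prune
    N5 x:[82/3,88/3] y:[92/3,98/3] z:[24,53/2] -> miss, prune

10 AABB tests over nodes [0, 3, 6, 10, 9, 11, 14, 1, 4, 5]; 1 leaf entered; closest P2.

== RESULT ==
1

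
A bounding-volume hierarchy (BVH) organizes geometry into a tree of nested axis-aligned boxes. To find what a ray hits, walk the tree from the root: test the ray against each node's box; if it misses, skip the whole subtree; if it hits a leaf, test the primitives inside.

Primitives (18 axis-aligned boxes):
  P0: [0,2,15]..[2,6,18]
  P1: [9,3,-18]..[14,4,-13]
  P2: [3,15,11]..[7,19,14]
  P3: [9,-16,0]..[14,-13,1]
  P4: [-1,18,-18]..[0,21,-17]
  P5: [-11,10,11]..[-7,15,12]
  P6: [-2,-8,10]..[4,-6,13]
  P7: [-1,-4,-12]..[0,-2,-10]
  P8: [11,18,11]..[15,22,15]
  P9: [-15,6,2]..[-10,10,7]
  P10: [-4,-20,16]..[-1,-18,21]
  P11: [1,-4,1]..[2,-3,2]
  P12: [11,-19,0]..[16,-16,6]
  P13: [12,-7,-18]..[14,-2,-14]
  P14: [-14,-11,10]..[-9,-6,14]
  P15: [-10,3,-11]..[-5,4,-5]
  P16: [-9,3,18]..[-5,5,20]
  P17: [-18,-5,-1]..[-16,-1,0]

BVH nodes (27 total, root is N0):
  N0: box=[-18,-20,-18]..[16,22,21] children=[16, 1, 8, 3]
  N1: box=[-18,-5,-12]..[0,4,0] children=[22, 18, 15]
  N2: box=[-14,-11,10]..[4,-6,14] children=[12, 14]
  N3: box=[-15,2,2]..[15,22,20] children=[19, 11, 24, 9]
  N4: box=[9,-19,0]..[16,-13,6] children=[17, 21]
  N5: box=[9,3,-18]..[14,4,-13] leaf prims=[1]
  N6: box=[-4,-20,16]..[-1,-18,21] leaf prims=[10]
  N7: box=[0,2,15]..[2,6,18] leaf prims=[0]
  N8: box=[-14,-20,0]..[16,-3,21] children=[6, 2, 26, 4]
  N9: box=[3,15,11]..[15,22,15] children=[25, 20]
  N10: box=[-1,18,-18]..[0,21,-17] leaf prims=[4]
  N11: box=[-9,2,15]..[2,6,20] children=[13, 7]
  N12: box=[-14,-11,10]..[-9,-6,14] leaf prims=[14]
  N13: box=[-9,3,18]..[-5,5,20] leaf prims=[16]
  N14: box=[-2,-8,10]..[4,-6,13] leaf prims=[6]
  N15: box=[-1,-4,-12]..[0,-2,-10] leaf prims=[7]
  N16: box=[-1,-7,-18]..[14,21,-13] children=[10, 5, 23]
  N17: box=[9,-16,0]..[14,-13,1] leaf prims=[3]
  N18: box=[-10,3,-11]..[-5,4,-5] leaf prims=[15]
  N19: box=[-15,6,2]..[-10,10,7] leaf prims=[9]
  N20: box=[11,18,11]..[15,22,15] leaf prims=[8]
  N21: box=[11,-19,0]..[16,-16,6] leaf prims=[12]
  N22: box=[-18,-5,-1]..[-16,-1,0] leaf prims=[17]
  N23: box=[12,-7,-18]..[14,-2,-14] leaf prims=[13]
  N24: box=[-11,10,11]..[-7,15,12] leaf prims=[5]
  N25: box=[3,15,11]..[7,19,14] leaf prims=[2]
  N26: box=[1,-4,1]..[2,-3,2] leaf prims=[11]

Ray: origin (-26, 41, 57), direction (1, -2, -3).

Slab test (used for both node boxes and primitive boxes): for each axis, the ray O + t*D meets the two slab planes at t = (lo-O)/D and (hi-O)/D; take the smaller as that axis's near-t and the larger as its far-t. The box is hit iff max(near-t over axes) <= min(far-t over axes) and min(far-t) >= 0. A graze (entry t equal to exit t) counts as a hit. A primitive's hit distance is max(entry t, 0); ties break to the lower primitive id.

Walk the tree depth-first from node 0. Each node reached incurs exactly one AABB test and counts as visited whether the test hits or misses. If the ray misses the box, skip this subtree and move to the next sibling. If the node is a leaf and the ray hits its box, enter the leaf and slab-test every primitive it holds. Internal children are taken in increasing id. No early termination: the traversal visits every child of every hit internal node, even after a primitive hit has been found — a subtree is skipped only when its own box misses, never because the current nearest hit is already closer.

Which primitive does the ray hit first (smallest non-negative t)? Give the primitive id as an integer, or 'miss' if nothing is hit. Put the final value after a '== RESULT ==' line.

Traverse from the root:
N0 x:[8,42] y:[19/2,61/2] z:[12,25] -> hit [12,25], descend [1, 3, 8, 16]
  N1 x:[8,26] y:[37/2,23] z:[19,23] -> hit [19,23], descend [15, 18, 22]
    N15 x:[25,26] y:[43/2,45/2] z:[67/3,23] -> miss, prune
    N18 x:[16,21] y:[37/2,19] z:[62/3,68/3] -> miss, prune
    N22 x:[8,10] y:[21,23] z:[19,58/3] -> miss, prune
  N3 x:[11,41] y:[19/2,39/2] z:[37/3,55/3] -> hit [37/3,55/3], descend [9, 11, 19, 24]
    N9 x:[29,41] y:[19/2,13] z:[14,46/3] -> miss, prune
    N11 x:[17,28] y:[35/2,39/2] z:[37/3,14] -> miss, prune
    N19 x:[11,16] y:[31/2,35/2] z:[50/3,55/3] -> miss, prune
    N24 x:[15,19] y:[13,31/2] z:[15,46/3] -> hit [15,46/3] leaf, test {P5@t=15}
  N8 x:[12,42] y:[22,61/2] z:[12,19] -> miss, prune
  N16 x:[25,40] y:[10,24] z:[70/3,25] -> miss, prune

12 AABB tests over nodes [0, 1, 15, 18, 22, 3, 9, 11, 19, 24, 8, 16]; 1 leaf entered; closest P5.

== RESULT ==
5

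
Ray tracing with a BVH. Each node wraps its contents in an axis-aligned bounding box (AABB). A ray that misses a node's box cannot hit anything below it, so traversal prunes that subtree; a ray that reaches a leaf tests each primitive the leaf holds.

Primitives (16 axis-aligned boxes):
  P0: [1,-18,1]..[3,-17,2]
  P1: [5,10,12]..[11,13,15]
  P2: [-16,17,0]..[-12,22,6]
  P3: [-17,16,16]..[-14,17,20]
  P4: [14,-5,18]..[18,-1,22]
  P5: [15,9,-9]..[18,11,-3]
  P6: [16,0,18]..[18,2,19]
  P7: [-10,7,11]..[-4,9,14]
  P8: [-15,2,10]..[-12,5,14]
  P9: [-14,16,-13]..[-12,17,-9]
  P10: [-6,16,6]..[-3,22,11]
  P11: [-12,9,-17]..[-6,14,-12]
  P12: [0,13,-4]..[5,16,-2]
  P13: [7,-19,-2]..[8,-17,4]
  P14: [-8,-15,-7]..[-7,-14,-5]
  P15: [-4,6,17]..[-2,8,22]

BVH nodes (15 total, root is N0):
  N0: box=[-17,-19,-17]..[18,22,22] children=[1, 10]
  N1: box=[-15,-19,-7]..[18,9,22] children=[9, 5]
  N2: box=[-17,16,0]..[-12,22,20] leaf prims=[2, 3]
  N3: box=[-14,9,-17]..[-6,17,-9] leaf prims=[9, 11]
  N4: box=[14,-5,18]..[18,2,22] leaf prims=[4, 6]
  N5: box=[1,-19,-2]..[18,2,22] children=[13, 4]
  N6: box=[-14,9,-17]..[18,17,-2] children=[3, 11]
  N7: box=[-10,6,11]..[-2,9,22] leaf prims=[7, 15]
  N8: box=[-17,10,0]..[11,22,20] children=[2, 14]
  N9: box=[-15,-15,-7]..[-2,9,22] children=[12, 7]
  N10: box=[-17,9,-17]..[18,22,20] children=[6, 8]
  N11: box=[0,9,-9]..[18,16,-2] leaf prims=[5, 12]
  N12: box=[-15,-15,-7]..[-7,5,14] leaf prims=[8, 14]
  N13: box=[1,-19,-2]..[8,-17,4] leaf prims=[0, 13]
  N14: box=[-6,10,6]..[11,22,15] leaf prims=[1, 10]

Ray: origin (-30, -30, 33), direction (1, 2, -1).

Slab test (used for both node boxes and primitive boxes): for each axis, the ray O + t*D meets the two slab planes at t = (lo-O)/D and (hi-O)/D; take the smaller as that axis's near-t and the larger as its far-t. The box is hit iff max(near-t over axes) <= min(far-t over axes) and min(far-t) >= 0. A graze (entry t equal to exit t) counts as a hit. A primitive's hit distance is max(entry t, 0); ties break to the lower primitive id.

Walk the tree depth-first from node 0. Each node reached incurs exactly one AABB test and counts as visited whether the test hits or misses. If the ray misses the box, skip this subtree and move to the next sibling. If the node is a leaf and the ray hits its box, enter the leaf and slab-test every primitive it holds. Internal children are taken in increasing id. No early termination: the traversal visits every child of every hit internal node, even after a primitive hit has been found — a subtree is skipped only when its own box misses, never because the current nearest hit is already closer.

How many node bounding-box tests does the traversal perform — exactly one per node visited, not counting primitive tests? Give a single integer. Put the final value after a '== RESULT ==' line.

Traverse from the root:
N0 x:[13,48] y:[11/2,26] z:[11,50] -> hit [13,26], descend [1, 10]
  N1 x:[15,48] y:[11/2,39/2] z:[11,40] -> hit [15,39/2], descend [5, 9]
    N5 x:[31,48] y:[11/2,16] z:[11,35] -> miss, prune
    N9 x:[15,28] y:[15/2,39/2] z:[11,40] -> hit [15,39/2], descend [7, 12]
      N7 x:[20,28] y:[18,39/2] z:[11,22] -> miss, prune
      N12 x:[15,23] y:[15/2,35/2] z:[19,40] -> miss, prune
  N10 x:[13,48] y:[39/2,26] z:[13,50] -> hit [39/2,26], descend [6, 8]
    N6 x:[16,48] y:[39/2,47/2] z:[35,50] -> miss, prune
    N8 x:[13,41] y:[20,26] z:[13,33] -> hit [20,26], descend [2, 14]
      N2 x:[13,18] y:[23,26] z:[13,33] -> miss, prune
      N14 x:[24,41] y:[20,26] z:[18,27] -> hit [24,26] leaf, test {P1(miss), P10@t=24}

order=[0, 1, 5, 9, 7, 12, 10, 6, 8, 2, 14]  |boxes|=11  |leaves|=1  hit=P10

== RESULT ==
11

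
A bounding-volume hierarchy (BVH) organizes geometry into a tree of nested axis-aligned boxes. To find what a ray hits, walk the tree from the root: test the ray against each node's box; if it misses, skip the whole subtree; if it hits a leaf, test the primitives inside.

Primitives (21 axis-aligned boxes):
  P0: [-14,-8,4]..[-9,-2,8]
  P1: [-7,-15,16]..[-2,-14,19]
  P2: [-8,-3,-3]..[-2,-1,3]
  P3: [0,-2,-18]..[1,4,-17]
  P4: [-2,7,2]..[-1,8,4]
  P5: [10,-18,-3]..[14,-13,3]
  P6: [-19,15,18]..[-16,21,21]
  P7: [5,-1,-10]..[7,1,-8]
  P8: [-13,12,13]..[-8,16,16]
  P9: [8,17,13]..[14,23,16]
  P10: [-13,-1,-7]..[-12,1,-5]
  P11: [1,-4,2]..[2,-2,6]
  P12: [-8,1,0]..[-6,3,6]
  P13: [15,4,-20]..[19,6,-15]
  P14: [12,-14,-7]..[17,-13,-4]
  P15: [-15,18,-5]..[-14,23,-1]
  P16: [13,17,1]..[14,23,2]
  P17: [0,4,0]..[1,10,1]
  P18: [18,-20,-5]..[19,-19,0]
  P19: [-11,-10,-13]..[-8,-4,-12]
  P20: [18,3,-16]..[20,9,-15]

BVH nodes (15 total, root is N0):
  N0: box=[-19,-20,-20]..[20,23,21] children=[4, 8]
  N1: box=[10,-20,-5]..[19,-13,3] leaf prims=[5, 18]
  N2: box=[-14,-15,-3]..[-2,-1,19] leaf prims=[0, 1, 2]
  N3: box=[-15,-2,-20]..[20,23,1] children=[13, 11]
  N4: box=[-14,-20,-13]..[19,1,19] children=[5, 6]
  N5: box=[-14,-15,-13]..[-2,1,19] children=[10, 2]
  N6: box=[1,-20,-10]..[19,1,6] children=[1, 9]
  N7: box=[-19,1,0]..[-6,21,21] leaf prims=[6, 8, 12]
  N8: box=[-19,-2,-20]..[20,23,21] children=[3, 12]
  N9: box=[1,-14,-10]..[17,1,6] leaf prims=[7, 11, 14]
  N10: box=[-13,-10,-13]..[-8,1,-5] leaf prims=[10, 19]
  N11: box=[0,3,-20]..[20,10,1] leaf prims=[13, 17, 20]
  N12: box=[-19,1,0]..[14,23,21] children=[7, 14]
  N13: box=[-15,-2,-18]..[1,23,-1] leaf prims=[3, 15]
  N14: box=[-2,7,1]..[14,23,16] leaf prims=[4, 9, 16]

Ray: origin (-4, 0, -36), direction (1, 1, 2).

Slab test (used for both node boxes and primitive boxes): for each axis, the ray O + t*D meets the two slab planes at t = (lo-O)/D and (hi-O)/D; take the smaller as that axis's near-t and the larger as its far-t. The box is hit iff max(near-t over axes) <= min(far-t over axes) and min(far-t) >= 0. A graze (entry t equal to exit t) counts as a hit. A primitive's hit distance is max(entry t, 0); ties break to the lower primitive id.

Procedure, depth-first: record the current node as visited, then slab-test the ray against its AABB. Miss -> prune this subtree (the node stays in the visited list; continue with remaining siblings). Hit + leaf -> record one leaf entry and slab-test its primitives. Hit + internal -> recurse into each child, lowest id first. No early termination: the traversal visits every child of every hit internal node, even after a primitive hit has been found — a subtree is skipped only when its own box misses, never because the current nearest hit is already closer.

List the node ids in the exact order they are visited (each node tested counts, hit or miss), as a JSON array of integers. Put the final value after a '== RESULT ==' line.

Trace the traversal:
N0 x:[-15,24] y:[-20,23] z:[8,57/2] -> hit [8,23], descend [4, 8]
  N4 x:[-10,23] y:[-20,1] z:[23/2,55/2] -> miss, prune
  N8 x:[-15,24] y:[-2,23] z:[8,57/2] -> hit [8,23], descend [3, 12]
    N3 x:[-11,24] y:[-2,23] z:[8,37/2] -> hit [8,37/2], descend [11, 13]
      N11 x:[4,24] y:[3,10] z:[8,37/2] -> hit [8,10] leaf, test {P13(miss), P17(miss), P20(miss)}
      N13 x:[-11,5] y:[-2,23] z:[9,35/2] -> miss, prune
    N12 x:[-15,18] y:[1,23] z:[18,57/2] -> hit [18,18], descend [7, 14]
      N7 x:[-15,-2] y:[1,21] z:[18,57/2] -> miss, prune
      N14 x:[2,18] y:[7,23] z:[37/2,26] -> miss, prune

9 AABB tests over nodes [0, 4, 8, 3, 11, 13, 12, 7, 14]; 1 leaf entered; closest miss.

== RESULT ==
[0, 4, 8, 3, 11, 13, 12, 7, 14]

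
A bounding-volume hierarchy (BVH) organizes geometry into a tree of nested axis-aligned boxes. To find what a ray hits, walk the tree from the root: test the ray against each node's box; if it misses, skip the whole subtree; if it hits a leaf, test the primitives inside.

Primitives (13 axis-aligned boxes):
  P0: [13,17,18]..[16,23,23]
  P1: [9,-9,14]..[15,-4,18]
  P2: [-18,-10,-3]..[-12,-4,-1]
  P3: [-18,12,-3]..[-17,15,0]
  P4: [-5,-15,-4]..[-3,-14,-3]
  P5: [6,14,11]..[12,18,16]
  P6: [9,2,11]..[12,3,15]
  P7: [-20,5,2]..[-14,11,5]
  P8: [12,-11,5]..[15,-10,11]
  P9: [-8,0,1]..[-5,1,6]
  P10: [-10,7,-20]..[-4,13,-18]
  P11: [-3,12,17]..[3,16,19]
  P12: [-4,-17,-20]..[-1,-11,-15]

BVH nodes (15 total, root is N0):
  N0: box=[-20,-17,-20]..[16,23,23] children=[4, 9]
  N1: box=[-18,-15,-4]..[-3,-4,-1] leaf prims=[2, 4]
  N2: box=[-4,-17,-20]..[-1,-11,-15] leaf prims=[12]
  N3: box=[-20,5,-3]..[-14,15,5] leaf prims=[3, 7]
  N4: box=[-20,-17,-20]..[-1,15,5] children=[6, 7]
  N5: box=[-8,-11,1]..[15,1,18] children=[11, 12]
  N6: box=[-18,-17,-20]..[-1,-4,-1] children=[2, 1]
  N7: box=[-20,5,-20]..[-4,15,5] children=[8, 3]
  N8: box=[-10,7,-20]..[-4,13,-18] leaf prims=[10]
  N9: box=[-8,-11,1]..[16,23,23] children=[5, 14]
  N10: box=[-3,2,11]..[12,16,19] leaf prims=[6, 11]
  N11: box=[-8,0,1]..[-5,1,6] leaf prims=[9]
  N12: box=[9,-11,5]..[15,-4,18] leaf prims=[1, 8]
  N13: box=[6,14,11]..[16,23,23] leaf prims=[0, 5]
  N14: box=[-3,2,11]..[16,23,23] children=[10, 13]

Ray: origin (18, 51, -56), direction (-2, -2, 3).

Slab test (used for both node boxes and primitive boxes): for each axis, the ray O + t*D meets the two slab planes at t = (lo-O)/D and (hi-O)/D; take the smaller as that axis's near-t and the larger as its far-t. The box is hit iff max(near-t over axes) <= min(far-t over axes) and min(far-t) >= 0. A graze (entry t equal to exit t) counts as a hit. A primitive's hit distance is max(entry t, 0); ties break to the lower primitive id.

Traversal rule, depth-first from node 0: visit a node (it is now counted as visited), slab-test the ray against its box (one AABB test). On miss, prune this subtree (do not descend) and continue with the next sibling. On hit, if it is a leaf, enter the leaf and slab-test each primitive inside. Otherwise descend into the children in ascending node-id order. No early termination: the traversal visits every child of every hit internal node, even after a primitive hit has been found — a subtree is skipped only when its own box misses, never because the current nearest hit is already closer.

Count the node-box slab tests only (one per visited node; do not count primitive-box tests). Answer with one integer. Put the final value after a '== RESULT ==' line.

Walk:
N0 x:[1,19] y:[14,34] z:[12,79/3] -> hit [14,19], descend [4, 9]
  N4 x:[19/2,19] y:[18,34] z:[12,61/3] -> hit [18,19], descend [6, 7]
    N6 x:[19/2,18] y:[55/2,34] z:[12,55/3] -> miss, prune
    N7 x:[11,19] y:[18,23] z:[12,61/3] -> hit [18,19], descend [3, 8]
      N3 x:[16,19] y:[18,23] z:[53/3,61/3] -> hit [18,19] leaf, test {P3@t=18, P7(miss)}
      N8 x:[11,14] y:[19,22] z:[12,38/3] -> miss, prune
  N9 x:[1,13] y:[14,31] z:[19,79/3] -> miss, prune

Visited [0, 4, 6, 7, 3, 8, 9]. Tests: 7 box, 1 leaf. Nearest: P3.

== RESULT ==
7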